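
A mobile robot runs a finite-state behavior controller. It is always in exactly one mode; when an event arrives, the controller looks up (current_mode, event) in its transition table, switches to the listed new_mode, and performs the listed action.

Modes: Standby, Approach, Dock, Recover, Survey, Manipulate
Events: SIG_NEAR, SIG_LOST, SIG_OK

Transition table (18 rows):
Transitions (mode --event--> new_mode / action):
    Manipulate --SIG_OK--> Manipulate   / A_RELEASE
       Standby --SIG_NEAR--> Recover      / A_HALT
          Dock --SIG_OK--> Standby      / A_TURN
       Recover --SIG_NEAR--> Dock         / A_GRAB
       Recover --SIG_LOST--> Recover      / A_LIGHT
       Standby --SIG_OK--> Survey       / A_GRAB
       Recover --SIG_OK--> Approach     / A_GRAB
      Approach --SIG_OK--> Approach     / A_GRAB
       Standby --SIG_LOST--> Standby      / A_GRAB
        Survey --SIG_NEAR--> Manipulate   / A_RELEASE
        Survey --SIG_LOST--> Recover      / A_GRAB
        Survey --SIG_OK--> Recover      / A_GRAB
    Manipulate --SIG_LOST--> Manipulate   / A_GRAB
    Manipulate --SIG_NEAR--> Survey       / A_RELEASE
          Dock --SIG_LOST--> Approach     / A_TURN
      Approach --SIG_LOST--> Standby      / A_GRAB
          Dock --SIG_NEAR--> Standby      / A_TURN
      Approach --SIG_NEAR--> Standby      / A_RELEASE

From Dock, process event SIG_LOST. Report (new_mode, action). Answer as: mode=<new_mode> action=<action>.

current mode = Dock; filter table to that mode:
  (Dock, SIG_OK) → (Standby, A_TURN)
  (Dock, SIG_LOST) → (Approach, A_TURN)  ← event matches
  (Dock, SIG_NEAR) → (Standby, A_TURN)
event = SIG_LOST selects (Approach, A_TURN)

mode=Approach action=A_TURN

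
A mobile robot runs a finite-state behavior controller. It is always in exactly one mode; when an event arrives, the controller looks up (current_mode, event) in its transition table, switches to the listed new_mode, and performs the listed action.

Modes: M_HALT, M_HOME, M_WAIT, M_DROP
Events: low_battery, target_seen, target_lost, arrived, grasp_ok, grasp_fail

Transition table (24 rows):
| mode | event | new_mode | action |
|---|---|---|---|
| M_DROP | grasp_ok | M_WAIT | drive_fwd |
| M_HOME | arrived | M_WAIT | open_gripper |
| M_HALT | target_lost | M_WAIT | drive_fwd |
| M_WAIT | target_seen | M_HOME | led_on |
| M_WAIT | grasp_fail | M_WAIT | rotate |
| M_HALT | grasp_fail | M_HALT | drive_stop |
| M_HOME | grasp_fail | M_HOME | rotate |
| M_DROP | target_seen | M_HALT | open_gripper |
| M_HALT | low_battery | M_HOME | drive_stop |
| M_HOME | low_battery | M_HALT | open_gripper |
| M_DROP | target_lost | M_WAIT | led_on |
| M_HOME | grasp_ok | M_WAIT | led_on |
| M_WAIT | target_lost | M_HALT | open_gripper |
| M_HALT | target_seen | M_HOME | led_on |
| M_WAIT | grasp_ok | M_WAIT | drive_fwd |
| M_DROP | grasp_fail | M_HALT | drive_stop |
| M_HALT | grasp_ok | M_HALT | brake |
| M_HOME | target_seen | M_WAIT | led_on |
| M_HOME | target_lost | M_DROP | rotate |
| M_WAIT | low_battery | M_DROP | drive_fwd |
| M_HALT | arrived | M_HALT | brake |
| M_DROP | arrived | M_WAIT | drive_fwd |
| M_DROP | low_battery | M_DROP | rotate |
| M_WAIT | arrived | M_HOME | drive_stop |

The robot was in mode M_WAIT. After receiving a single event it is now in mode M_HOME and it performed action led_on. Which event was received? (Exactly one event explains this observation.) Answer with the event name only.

target_seen

try low_battery: (M_WAIT, low_battery) → (M_DROP, drive_fwd)
try target_seen: (M_WAIT, target_seen) → (M_HOME, led_on)  ← matches
try target_lost: (M_WAIT, target_lost) → (M_HALT, open_gripper)
try arrived: (M_WAIT, arrived) → (M_HOME, drive_stop)
try grasp_ok: (M_WAIT, grasp_ok) → (M_WAIT, drive_fwd)
try grasp_fail: (M_WAIT, grasp_fail) → (M_WAIT, rotate)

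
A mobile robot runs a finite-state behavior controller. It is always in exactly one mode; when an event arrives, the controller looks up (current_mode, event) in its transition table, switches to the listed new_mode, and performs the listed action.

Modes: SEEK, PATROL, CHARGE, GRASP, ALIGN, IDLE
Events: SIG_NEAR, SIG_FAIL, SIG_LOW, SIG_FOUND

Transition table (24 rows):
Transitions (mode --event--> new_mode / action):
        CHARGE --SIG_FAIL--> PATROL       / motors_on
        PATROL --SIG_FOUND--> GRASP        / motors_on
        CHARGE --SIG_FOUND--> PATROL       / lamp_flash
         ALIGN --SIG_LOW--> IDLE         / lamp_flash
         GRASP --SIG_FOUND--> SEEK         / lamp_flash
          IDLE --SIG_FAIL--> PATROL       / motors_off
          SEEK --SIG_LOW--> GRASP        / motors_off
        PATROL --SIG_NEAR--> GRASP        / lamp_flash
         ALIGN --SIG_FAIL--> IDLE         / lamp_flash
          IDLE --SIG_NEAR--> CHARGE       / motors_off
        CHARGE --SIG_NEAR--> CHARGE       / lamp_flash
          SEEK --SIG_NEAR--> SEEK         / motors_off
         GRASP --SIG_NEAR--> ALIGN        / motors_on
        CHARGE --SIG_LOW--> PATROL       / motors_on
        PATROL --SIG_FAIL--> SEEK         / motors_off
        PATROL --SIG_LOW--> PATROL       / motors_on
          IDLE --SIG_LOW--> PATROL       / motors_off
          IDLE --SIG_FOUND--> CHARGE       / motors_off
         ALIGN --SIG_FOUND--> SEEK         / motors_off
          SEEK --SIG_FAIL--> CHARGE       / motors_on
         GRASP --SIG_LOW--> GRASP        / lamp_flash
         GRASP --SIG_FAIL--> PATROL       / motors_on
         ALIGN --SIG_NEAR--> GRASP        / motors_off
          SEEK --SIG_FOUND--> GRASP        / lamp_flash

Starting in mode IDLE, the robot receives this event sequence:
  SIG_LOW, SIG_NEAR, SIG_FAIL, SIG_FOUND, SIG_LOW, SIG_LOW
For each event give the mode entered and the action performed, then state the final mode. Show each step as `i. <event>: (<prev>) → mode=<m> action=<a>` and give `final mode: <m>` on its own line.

1. SIG_LOW: (IDLE) → mode=PATROL action=motors_off
2. SIG_NEAR: (PATROL) → mode=GRASP action=lamp_flash
3. SIG_FAIL: (GRASP) → mode=PATROL action=motors_on
4. SIG_FOUND: (PATROL) → mode=GRASP action=motors_on
5. SIG_LOW: (GRASP) → mode=GRASP action=lamp_flash
6. SIG_LOW: (GRASP) → mode=GRASP action=lamp_flash

final mode: GRASP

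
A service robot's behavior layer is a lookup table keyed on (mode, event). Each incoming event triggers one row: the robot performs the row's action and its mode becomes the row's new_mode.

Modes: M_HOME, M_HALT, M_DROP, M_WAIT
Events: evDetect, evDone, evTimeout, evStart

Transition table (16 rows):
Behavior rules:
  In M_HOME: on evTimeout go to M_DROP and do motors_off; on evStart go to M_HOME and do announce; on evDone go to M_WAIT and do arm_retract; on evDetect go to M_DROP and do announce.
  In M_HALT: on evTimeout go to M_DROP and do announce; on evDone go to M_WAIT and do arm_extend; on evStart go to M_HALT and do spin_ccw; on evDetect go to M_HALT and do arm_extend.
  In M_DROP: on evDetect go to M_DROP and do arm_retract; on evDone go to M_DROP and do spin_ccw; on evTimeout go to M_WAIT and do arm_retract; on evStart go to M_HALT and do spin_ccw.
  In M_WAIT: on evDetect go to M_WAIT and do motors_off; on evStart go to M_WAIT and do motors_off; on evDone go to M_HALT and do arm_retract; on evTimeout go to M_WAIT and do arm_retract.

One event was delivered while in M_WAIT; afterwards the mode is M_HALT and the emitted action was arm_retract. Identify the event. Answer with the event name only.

evDone

try evDetect: (M_WAIT, evDetect) → (M_WAIT, motors_off)
try evDone: (M_WAIT, evDone) → (M_HALT, arm_retract)  ← matches
try evTimeout: (M_WAIT, evTimeout) → (M_WAIT, arm_retract)
try evStart: (M_WAIT, evStart) → (M_WAIT, motors_off)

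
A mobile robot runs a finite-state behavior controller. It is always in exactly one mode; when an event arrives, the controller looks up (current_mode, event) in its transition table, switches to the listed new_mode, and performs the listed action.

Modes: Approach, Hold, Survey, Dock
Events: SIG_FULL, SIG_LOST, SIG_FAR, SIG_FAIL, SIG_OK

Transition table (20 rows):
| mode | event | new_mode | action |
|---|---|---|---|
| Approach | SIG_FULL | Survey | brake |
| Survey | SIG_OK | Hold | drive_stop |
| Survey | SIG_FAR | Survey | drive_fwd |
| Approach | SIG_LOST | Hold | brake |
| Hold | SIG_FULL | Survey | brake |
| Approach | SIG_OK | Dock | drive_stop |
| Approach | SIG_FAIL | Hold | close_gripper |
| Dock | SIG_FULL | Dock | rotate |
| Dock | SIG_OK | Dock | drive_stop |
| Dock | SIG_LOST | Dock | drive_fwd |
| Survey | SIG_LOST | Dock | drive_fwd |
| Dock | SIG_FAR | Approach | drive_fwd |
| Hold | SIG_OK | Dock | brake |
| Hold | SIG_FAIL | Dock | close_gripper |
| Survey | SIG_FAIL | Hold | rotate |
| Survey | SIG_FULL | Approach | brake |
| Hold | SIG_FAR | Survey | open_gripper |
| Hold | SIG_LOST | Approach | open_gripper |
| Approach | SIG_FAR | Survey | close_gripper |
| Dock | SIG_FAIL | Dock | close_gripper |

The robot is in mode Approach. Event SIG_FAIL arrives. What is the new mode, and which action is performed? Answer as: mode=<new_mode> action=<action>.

current mode = Approach; filter table to that mode:
  (Approach, SIG_FULL) → (Survey, brake)
  (Approach, SIG_LOST) → (Hold, brake)
  (Approach, SIG_OK) → (Dock, drive_stop)
  (Approach, SIG_FAIL) → (Hold, close_gripper)  ← event matches
  (Approach, SIG_FAR) → (Survey, close_gripper)
event = SIG_FAIL selects (Hold, close_gripper)

mode=Hold action=close_gripper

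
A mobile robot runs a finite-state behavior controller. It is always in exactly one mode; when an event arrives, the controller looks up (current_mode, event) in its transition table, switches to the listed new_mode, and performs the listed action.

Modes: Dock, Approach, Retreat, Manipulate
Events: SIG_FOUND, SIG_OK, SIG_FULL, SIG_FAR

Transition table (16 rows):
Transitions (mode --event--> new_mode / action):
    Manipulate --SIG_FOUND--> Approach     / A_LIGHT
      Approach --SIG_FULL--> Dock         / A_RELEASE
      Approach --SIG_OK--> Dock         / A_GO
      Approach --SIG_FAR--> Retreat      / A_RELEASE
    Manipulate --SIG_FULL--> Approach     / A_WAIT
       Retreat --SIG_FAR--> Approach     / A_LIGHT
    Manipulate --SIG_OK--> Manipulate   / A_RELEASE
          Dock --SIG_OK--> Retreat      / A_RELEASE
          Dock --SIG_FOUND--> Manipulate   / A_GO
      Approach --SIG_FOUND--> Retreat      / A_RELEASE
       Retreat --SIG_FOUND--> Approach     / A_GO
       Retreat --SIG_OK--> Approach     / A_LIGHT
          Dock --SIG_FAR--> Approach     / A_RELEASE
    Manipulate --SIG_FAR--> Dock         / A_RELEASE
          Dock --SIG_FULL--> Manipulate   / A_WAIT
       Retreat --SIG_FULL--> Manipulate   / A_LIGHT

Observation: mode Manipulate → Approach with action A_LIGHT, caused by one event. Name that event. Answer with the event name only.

try SIG_FOUND: (Manipulate, SIG_FOUND) → (Approach, A_LIGHT)  ← matches
try SIG_OK: (Manipulate, SIG_OK) → (Manipulate, A_RELEASE)
try SIG_FULL: (Manipulate, SIG_FULL) → (Approach, A_WAIT)
try SIG_FAR: (Manipulate, SIG_FAR) → (Dock, A_RELEASE)

SIG_FOUND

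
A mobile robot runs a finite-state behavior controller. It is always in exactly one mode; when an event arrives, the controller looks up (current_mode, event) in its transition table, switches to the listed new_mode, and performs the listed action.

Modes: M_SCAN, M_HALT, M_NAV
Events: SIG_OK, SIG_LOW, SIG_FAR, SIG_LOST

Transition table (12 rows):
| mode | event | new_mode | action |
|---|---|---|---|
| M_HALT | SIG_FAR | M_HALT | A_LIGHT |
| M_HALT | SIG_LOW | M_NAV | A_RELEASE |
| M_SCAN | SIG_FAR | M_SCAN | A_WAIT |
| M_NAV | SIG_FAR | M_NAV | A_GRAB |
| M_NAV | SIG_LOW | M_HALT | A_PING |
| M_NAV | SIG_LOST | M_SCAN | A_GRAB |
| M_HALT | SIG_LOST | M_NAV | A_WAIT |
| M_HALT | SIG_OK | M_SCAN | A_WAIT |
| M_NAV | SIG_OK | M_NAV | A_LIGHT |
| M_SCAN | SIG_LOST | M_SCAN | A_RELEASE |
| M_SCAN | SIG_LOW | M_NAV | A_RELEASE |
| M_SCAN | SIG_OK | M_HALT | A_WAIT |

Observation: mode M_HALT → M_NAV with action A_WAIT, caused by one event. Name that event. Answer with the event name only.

try SIG_OK: (M_HALT, SIG_OK) → (M_SCAN, A_WAIT)
try SIG_LOW: (M_HALT, SIG_LOW) → (M_NAV, A_RELEASE)
try SIG_FAR: (M_HALT, SIG_FAR) → (M_HALT, A_LIGHT)
try SIG_LOST: (M_HALT, SIG_LOST) → (M_NAV, A_WAIT)  ← matches

SIG_LOST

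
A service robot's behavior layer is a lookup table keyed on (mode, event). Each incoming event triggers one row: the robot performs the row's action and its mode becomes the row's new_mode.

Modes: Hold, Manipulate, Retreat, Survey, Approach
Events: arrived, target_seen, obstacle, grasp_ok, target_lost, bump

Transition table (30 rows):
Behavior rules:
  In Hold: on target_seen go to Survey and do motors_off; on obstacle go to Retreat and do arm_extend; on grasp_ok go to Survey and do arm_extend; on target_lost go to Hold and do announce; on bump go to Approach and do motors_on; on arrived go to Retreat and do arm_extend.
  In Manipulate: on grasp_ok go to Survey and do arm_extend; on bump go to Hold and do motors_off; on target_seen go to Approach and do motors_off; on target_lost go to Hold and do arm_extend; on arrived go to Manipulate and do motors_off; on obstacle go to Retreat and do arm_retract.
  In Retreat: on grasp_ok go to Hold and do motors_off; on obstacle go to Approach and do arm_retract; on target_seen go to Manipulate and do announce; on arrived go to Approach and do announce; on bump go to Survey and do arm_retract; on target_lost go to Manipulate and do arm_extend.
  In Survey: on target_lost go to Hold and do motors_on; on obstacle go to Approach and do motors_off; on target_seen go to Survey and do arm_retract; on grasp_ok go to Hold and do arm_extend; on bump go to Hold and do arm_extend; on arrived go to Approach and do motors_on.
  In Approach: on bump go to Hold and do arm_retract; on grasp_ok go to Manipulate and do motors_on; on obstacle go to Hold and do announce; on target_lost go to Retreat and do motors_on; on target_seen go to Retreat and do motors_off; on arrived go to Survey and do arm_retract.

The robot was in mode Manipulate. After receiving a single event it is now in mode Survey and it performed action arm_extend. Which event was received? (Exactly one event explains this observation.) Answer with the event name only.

grasp_ok

try arrived: (Manipulate, arrived) → (Manipulate, motors_off)
try target_seen: (Manipulate, target_seen) → (Approach, motors_off)
try obstacle: (Manipulate, obstacle) → (Retreat, arm_retract)
try grasp_ok: (Manipulate, grasp_ok) → (Survey, arm_extend)  ← matches
try target_lost: (Manipulate, target_lost) → (Hold, arm_extend)
try bump: (Manipulate, bump) → (Hold, motors_off)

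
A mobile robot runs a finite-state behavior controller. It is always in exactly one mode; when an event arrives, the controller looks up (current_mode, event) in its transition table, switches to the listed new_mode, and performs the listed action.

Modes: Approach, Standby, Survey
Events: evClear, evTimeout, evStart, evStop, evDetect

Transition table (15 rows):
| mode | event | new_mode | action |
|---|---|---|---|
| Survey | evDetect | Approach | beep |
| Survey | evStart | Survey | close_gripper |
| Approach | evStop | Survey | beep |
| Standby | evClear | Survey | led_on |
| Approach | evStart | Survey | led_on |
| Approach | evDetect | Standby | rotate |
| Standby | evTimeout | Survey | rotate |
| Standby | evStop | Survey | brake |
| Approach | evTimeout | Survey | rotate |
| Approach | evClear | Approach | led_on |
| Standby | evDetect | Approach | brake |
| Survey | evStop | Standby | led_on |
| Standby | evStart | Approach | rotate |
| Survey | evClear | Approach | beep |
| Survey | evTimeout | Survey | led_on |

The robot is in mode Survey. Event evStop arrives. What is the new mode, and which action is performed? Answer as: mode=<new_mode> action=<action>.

current mode = Survey; filter table to that mode:
  (Survey, evDetect) → (Approach, beep)
  (Survey, evStart) → (Survey, close_gripper)
  (Survey, evStop) → (Standby, led_on)  ← event matches
  (Survey, evClear) → (Approach, beep)
  (Survey, evTimeout) → (Survey, led_on)
event = evStop selects (Standby, led_on)

mode=Standby action=led_on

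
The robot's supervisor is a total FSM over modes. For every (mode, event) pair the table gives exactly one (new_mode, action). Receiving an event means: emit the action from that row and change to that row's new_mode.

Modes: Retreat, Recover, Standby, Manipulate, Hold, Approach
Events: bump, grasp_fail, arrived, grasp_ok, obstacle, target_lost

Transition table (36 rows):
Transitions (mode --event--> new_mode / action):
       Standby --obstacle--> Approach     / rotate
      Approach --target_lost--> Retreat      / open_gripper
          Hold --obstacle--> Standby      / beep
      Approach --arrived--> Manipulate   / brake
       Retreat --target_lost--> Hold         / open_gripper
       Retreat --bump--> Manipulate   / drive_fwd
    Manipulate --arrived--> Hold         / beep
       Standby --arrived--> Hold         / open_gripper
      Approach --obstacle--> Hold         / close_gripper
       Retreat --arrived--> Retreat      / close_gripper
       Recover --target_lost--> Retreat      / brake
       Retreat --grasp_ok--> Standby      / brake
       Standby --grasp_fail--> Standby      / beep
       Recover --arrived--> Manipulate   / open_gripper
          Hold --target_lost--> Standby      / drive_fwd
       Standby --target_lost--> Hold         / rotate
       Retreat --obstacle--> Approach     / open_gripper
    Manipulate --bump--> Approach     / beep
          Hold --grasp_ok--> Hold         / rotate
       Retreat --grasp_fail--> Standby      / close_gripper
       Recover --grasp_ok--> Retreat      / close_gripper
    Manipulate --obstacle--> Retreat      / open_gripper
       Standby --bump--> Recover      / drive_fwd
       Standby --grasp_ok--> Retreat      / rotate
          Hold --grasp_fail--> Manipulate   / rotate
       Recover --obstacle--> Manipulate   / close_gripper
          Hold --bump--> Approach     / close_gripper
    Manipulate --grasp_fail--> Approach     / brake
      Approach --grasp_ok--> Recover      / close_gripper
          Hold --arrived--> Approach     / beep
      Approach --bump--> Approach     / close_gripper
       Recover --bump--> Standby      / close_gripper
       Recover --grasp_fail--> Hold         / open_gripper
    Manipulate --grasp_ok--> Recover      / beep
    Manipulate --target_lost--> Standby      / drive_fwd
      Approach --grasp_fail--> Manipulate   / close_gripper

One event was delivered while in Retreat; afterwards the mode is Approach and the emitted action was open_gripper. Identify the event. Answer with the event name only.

try bump: (Retreat, bump) → (Manipulate, drive_fwd)
try grasp_fail: (Retreat, grasp_fail) → (Standby, close_gripper)
try arrived: (Retreat, arrived) → (Retreat, close_gripper)
try grasp_ok: (Retreat, grasp_ok) → (Standby, brake)
try obstacle: (Retreat, obstacle) → (Approach, open_gripper)  ← matches
try target_lost: (Retreat, target_lost) → (Hold, open_gripper)

obstacle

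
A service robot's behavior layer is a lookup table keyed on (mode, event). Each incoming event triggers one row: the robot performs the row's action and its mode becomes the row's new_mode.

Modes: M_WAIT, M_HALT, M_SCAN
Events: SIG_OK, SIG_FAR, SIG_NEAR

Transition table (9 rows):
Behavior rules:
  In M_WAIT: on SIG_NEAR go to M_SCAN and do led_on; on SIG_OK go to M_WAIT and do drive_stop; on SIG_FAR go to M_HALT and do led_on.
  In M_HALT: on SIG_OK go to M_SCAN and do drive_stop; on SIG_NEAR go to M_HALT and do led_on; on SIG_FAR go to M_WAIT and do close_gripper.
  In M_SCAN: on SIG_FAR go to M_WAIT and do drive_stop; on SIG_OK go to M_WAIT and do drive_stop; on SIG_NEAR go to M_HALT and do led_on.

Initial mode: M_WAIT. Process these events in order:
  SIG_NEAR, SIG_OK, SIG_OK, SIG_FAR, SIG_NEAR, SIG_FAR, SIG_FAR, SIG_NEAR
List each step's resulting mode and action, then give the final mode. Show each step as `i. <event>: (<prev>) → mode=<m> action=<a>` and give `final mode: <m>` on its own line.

final mode: M_HALT

1. SIG_NEAR: (M_WAIT) → mode=M_SCAN action=led_on
2. SIG_OK: (M_SCAN) → mode=M_WAIT action=drive_stop
3. SIG_OK: (M_WAIT) → mode=M_WAIT action=drive_stop
4. SIG_FAR: (M_WAIT) → mode=M_HALT action=led_on
5. SIG_NEAR: (M_HALT) → mode=M_HALT action=led_on
6. SIG_FAR: (M_HALT) → mode=M_WAIT action=close_gripper
7. SIG_FAR: (M_WAIT) → mode=M_HALT action=led_on
8. SIG_NEAR: (M_HALT) → mode=M_HALT action=led_on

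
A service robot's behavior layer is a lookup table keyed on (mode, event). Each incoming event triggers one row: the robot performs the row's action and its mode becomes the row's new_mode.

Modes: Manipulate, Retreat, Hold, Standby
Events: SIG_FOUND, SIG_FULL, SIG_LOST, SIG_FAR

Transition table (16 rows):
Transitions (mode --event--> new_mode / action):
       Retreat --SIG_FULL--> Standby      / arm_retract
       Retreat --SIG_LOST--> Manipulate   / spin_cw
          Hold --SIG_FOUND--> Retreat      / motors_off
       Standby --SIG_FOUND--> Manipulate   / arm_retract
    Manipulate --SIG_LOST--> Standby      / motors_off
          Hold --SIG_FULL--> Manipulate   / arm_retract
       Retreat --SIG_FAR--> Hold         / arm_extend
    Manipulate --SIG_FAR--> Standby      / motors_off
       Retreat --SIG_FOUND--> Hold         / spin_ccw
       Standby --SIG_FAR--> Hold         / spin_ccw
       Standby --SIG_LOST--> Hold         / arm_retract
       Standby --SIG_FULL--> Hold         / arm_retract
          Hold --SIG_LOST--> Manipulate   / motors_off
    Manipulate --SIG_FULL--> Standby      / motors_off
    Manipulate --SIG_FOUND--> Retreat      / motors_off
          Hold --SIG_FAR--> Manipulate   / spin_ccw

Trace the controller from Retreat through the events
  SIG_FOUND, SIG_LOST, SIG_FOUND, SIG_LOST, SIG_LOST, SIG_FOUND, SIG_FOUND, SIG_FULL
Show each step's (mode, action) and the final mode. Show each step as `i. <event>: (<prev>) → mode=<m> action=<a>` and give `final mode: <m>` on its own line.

final mode: Standby

1. SIG_FOUND: (Retreat) → mode=Hold action=spin_ccw
2. SIG_LOST: (Hold) → mode=Manipulate action=motors_off
3. SIG_FOUND: (Manipulate) → mode=Retreat action=motors_off
4. SIG_LOST: (Retreat) → mode=Manipulate action=spin_cw
5. SIG_LOST: (Manipulate) → mode=Standby action=motors_off
6. SIG_FOUND: (Standby) → mode=Manipulate action=arm_retract
7. SIG_FOUND: (Manipulate) → mode=Retreat action=motors_off
8. SIG_FULL: (Retreat) → mode=Standby action=arm_retract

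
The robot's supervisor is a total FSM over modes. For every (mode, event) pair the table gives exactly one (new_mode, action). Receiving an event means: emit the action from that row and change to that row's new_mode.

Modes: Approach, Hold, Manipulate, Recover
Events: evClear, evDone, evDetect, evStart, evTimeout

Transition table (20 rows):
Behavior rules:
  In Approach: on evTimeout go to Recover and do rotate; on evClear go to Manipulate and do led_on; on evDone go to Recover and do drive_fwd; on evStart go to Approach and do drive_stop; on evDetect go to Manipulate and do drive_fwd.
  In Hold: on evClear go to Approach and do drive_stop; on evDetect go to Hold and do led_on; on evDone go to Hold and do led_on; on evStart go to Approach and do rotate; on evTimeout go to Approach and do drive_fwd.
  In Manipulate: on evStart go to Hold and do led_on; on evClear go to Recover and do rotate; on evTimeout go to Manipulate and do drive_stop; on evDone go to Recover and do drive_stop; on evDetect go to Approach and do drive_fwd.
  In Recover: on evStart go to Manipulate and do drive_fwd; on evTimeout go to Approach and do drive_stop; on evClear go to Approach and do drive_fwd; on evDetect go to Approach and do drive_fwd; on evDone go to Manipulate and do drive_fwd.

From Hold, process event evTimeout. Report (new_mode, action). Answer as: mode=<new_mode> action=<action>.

mode=Approach action=drive_fwd

current mode = Hold; filter table to that mode:
  (Hold, evClear) → (Approach, drive_stop)
  (Hold, evDetect) → (Hold, led_on)
  (Hold, evDone) → (Hold, led_on)
  (Hold, evStart) → (Approach, rotate)
  (Hold, evTimeout) → (Approach, drive_fwd)  ← event matches
event = evTimeout selects (Approach, drive_fwd)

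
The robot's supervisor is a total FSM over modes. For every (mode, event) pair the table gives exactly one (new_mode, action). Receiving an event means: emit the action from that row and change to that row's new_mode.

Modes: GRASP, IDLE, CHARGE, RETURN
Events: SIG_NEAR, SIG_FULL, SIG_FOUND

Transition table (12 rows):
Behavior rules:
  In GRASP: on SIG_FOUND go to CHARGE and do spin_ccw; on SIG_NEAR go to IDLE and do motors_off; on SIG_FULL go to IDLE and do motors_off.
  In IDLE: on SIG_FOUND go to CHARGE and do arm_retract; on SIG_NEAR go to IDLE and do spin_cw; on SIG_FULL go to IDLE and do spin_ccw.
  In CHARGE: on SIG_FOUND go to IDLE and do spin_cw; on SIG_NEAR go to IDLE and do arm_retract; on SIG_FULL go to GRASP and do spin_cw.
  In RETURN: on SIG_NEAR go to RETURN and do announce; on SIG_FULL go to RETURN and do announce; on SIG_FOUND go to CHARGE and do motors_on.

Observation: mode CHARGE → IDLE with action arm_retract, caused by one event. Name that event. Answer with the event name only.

SIG_NEAR

try SIG_NEAR: (CHARGE, SIG_NEAR) → (IDLE, arm_retract)  ← matches
try SIG_FULL: (CHARGE, SIG_FULL) → (GRASP, spin_cw)
try SIG_FOUND: (CHARGE, SIG_FOUND) → (IDLE, spin_cw)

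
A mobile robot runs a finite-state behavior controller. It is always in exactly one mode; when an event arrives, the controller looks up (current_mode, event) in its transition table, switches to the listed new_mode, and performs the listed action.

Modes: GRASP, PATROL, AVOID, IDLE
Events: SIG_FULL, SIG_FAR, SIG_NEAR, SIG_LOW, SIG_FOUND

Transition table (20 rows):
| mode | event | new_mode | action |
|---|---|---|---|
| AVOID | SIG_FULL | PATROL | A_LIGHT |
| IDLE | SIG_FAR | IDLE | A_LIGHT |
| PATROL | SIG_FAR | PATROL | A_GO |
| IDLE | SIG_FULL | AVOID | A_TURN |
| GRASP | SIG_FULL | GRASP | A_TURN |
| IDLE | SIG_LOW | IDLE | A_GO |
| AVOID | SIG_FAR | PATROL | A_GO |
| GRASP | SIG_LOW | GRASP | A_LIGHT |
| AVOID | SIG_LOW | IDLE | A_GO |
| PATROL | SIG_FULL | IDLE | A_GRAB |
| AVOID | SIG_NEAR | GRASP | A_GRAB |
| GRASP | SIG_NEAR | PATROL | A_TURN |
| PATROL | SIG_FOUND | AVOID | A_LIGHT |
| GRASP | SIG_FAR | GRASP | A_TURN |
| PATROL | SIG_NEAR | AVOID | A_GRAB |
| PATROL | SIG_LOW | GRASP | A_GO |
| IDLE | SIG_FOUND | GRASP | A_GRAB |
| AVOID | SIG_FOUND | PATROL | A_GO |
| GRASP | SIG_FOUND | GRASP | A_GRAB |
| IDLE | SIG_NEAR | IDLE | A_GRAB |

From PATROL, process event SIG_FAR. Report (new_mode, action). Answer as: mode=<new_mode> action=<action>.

mode=PATROL action=A_GO

current mode = PATROL; filter table to that mode:
  (PATROL, SIG_FAR) → (PATROL, A_GO)  ← event matches
  (PATROL, SIG_FULL) → (IDLE, A_GRAB)
  (PATROL, SIG_FOUND) → (AVOID, A_LIGHT)
  (PATROL, SIG_NEAR) → (AVOID, A_GRAB)
  (PATROL, SIG_LOW) → (GRASP, A_GO)
event = SIG_FAR selects (PATROL, A_GO)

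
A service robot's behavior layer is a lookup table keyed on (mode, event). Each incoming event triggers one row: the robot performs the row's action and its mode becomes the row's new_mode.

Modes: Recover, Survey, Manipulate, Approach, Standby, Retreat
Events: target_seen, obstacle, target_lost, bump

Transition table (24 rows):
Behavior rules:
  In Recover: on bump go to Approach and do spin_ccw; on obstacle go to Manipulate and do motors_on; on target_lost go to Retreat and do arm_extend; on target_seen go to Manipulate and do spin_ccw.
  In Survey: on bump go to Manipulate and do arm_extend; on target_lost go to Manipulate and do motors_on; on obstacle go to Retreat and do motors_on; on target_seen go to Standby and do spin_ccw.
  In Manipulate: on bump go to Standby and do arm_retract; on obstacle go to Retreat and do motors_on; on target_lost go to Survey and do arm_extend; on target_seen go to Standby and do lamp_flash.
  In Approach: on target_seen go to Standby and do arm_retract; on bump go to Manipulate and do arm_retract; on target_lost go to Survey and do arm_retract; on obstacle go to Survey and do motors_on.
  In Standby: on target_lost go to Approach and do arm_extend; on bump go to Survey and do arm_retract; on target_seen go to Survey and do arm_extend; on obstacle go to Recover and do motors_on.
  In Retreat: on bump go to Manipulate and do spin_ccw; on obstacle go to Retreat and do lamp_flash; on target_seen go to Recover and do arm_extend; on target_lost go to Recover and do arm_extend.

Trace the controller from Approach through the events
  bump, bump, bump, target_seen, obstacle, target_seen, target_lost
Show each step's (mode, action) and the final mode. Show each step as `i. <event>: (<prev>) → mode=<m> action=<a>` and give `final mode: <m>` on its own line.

1. bump: (Approach) → mode=Manipulate action=arm_retract
2. bump: (Manipulate) → mode=Standby action=arm_retract
3. bump: (Standby) → mode=Survey action=arm_retract
4. target_seen: (Survey) → mode=Standby action=spin_ccw
5. obstacle: (Standby) → mode=Recover action=motors_on
6. target_seen: (Recover) → mode=Manipulate action=spin_ccw
7. target_lost: (Manipulate) → mode=Survey action=arm_extend

final mode: Survey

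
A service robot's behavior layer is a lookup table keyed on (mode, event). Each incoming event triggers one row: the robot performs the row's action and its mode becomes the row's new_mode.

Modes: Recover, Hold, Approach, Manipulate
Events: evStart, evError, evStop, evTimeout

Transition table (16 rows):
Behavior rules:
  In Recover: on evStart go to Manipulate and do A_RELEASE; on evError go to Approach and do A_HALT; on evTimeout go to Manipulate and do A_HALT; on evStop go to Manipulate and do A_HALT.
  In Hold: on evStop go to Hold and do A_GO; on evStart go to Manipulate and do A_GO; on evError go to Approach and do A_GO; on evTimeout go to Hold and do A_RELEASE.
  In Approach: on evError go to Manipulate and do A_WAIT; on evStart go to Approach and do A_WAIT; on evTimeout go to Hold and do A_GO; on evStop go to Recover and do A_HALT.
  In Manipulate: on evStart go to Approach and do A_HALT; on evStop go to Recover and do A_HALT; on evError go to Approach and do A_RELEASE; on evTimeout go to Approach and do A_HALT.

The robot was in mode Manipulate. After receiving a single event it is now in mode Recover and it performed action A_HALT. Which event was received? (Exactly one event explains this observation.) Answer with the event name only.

evStop

try evStart: (Manipulate, evStart) → (Approach, A_HALT)
try evError: (Manipulate, evError) → (Approach, A_RELEASE)
try evStop: (Manipulate, evStop) → (Recover, A_HALT)  ← matches
try evTimeout: (Manipulate, evTimeout) → (Approach, A_HALT)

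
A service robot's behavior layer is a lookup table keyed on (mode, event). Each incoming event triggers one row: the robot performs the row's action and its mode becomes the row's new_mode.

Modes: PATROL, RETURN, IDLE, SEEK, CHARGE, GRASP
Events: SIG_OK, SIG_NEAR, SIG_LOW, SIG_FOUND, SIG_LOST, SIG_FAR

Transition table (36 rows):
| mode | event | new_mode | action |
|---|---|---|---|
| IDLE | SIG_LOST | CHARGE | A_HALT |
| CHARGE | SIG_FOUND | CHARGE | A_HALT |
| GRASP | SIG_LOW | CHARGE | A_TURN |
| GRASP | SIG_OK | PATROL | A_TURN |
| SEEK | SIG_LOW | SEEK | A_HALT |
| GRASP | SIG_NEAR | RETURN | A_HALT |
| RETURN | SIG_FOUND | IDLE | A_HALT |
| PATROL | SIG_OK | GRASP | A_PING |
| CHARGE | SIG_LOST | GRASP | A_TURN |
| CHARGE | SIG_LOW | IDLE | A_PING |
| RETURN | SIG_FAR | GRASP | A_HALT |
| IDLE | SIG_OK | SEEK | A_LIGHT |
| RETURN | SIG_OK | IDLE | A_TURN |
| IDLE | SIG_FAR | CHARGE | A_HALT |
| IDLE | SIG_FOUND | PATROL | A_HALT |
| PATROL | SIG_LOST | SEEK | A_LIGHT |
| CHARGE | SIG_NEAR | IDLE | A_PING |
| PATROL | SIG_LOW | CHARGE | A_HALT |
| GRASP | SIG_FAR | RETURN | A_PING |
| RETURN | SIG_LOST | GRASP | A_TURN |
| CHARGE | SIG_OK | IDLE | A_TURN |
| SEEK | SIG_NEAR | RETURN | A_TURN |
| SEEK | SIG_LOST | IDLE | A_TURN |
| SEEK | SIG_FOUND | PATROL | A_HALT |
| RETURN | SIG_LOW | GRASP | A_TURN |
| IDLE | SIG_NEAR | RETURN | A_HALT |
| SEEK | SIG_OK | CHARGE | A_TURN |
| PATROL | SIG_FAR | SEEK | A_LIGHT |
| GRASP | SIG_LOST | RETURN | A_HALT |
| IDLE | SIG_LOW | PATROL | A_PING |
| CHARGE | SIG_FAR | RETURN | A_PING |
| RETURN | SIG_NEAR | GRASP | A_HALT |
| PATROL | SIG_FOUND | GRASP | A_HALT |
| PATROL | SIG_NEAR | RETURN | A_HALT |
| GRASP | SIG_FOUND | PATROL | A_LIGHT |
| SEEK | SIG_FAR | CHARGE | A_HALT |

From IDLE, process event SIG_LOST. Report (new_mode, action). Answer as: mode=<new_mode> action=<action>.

current mode = IDLE; filter table to that mode:
  (IDLE, SIG_LOST) → (CHARGE, A_HALT)  ← event matches
  (IDLE, SIG_OK) → (SEEK, A_LIGHT)
  (IDLE, SIG_FAR) → (CHARGE, A_HALT)
  (IDLE, SIG_FOUND) → (PATROL, A_HALT)
  (IDLE, SIG_NEAR) → (RETURN, A_HALT)
  (IDLE, SIG_LOW) → (PATROL, A_PING)
event = SIG_LOST selects (CHARGE, A_HALT)

mode=CHARGE action=A_HALT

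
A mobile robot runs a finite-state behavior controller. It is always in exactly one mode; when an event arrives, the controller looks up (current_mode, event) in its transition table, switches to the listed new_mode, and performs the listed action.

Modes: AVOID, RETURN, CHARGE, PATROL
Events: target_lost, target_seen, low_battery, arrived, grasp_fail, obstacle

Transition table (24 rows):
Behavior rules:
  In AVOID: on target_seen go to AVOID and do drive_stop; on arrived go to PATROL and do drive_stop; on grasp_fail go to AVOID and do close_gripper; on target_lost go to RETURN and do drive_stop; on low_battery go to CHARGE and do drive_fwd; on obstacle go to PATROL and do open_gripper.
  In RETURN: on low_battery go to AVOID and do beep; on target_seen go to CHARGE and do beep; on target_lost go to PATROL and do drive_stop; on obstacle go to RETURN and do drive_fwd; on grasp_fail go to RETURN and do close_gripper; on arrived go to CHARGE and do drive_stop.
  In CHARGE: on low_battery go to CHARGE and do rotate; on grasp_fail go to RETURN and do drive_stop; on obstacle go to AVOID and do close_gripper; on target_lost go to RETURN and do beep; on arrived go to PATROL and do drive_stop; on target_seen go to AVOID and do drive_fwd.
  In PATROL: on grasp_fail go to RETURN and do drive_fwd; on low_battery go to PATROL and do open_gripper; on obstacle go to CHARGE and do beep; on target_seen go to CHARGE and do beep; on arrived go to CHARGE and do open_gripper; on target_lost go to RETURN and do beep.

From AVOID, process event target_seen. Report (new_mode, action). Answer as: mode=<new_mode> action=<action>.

mode=AVOID action=drive_stop

current mode = AVOID; filter table to that mode:
  (AVOID, target_seen) → (AVOID, drive_stop)  ← event matches
  (AVOID, arrived) → (PATROL, drive_stop)
  (AVOID, grasp_fail) → (AVOID, close_gripper)
  (AVOID, target_lost) → (RETURN, drive_stop)
  (AVOID, low_battery) → (CHARGE, drive_fwd)
  (AVOID, obstacle) → (PATROL, open_gripper)
event = target_seen selects (AVOID, drive_stop)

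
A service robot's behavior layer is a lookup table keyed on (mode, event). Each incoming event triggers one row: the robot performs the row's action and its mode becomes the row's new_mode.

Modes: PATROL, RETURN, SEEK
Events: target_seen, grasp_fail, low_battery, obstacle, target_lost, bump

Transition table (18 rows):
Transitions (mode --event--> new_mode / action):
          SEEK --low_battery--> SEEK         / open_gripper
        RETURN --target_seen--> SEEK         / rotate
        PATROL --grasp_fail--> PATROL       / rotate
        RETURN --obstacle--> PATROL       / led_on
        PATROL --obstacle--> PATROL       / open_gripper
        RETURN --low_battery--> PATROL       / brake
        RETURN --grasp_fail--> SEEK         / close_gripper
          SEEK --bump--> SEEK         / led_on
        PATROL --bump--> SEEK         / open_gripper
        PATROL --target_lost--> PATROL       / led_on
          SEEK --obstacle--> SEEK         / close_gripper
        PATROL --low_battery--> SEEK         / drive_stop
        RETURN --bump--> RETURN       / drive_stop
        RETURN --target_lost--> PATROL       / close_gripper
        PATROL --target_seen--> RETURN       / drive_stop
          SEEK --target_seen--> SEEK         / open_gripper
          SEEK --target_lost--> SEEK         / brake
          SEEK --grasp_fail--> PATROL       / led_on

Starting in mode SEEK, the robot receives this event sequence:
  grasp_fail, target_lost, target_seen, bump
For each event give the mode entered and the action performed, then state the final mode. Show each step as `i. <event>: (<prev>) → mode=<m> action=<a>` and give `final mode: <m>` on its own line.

final mode: RETURN

1. grasp_fail: (SEEK) → mode=PATROL action=led_on
2. target_lost: (PATROL) → mode=PATROL action=led_on
3. target_seen: (PATROL) → mode=RETURN action=drive_stop
4. bump: (RETURN) → mode=RETURN action=drive_stop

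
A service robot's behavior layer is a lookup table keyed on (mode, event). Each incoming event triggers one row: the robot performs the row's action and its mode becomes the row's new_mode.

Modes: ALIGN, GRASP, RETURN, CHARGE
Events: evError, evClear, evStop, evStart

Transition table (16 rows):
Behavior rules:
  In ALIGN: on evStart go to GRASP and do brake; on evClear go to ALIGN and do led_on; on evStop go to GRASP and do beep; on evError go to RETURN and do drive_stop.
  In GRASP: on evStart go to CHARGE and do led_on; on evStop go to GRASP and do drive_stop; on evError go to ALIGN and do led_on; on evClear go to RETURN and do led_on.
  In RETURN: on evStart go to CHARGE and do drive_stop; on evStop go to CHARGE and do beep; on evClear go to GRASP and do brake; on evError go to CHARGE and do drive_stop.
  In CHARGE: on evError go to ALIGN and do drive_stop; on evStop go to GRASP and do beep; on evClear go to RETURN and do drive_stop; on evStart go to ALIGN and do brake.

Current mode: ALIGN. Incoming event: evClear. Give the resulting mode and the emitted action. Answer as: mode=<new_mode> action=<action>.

current mode = ALIGN; filter table to that mode:
  (ALIGN, evStart) → (GRASP, brake)
  (ALIGN, evClear) → (ALIGN, led_on)  ← event matches
  (ALIGN, evStop) → (GRASP, beep)
  (ALIGN, evError) → (RETURN, drive_stop)
event = evClear selects (ALIGN, led_on)

mode=ALIGN action=led_on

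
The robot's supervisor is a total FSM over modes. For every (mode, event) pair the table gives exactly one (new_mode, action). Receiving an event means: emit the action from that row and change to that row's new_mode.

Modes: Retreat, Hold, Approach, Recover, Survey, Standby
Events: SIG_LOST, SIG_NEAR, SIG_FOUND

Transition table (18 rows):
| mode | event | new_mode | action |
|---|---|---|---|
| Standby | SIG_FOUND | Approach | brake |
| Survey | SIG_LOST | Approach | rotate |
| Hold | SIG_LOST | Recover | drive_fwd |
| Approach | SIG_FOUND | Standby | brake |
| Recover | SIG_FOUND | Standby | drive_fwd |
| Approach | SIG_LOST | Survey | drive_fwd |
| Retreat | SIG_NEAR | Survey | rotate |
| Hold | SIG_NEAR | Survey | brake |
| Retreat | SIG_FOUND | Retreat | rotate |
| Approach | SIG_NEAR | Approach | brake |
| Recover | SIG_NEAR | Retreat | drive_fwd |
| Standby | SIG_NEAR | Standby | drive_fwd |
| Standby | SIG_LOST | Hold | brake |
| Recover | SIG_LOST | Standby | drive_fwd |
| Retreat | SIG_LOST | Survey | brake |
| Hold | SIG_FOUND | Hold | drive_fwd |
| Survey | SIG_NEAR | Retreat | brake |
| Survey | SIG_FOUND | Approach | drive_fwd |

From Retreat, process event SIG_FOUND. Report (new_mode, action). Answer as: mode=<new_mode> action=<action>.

current mode = Retreat; filter table to that mode:
  (Retreat, SIG_NEAR) → (Survey, rotate)
  (Retreat, SIG_FOUND) → (Retreat, rotate)  ← event matches
  (Retreat, SIG_LOST) → (Survey, brake)
event = SIG_FOUND selects (Retreat, rotate)

mode=Retreat action=rotate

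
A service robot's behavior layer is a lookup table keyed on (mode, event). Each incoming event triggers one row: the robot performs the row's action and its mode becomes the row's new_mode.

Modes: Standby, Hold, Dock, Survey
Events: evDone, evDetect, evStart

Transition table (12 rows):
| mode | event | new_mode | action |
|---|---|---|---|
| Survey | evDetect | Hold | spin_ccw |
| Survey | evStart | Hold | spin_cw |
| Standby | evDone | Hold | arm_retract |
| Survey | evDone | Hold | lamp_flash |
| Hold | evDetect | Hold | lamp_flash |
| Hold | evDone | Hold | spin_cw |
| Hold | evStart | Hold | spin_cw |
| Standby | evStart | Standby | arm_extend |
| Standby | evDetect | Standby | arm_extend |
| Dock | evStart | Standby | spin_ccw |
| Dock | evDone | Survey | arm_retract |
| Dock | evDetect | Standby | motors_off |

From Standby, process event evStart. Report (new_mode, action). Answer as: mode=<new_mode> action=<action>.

mode=Standby action=arm_extend

current mode = Standby; filter table to that mode:
  (Standby, evDone) → (Hold, arm_retract)
  (Standby, evStart) → (Standby, arm_extend)  ← event matches
  (Standby, evDetect) → (Standby, arm_extend)
event = evStart selects (Standby, arm_extend)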